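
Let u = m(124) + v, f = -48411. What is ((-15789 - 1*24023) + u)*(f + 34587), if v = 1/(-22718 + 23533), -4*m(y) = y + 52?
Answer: 449040001536/815 ≈ 5.5097e+8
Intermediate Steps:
m(y) = -13 - y/4 (m(y) = -(y + 52)/4 = -(52 + y)/4 = -13 - y/4)
v = 1/815 ≈ 0.0012270
u = -35859/815 (u = (-13 - ¼*124) + 1/815 = (-13 - 31) + 1/815 = -44 + 1/815 = -35859/815 ≈ -43.999)
((-15789 - 1*24023) + u)*(f + 34587) = ((-15789 - 1*24023) - 35859/815)*(-48411 + 34587) = ((-15789 - 24023) - 35859/815)*(-13824) = (-39812 - 35859/815)*(-13824) = -32482639/815*(-13824) = 449040001536/815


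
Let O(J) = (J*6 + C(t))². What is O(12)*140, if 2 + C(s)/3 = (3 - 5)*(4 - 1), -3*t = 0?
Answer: 322560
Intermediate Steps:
t = 0 (t = -⅓*0 = 0)
C(s) = -24 (C(s) = -6 + 3*((3 - 5)*(4 - 1)) = -6 + 3*(-2*3) = -6 + 3*(-6) = -6 - 18 = -24)
O(J) = (-24 + 6*J)² (O(J) = (J*6 - 24)² = (6*J - 24)² = (-24 + 6*J)²)
O(12)*140 = (36*(-4 + 12)²)*140 = (36*8²)*140 = (36*64)*140 = 2304*140 = 322560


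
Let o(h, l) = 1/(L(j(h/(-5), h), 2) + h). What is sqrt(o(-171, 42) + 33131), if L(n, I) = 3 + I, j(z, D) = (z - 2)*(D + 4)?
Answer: sqrt(912957670)/166 ≈ 182.02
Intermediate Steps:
j(z, D) = (-2 + z)*(4 + D)
o(h, l) = 1/(5 + h) (o(h, l) = 1/((3 + 2) + h) = 1/(5 + h))
sqrt(o(-171, 42) + 33131) = sqrt(1/(5 - 171) + 33131) = sqrt(1/(-166) + 33131) = sqrt(-1/166 + 33131) = sqrt(5499745/166) = sqrt(912957670)/166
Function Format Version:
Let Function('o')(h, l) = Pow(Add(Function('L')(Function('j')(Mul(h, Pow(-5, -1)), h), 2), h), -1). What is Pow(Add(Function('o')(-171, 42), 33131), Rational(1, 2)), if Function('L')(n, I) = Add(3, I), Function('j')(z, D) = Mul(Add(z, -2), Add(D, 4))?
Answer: Mul(Rational(1, 166), Pow(912957670, Rational(1, 2))) ≈ 182.02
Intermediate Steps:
Function('j')(z, D) = Mul(Add(-2, z), Add(4, D))
Function('o')(h, l) = Pow(Add(5, h), -1) (Function('o')(h, l) = Pow(Add(Add(3, 2), h), -1) = Pow(Add(5, h), -1))
Pow(Add(Function('o')(-171, 42), 33131), Rational(1, 2)) = Pow(Add(Pow(Add(5, -171), -1), 33131), Rational(1, 2)) = Pow(Add(Pow(-166, -1), 33131), Rational(1, 2)) = Pow(Add(Rational(-1, 166), 33131), Rational(1, 2)) = Pow(Rational(5499745, 166), Rational(1, 2)) = Mul(Rational(1, 166), Pow(912957670, Rational(1, 2)))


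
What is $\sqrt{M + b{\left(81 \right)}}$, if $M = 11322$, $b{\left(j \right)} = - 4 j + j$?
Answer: $3 \sqrt{1231} \approx 105.26$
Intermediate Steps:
$b{\left(j \right)} = - 3 j$
$\sqrt{M + b{\left(81 \right)}} = \sqrt{11322 - 243} = \sqrt{11079} = 3 \sqrt{1231}$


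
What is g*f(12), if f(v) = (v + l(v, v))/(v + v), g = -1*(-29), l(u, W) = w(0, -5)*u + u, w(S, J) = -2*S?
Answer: 29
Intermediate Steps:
l(u, W) = u (l(u, W) = (-2*0)*u + u = 0*u + u = 0 + u = u)
g = 29
f(v) = 1 (f(v) = (v + v)/(v + v) = (2*v)/((2*v)) = (2*v)*(1/(2*v)) = 1)
g*f(12) = 29*1 = 29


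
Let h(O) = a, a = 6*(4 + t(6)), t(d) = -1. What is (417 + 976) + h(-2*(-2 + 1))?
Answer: 1411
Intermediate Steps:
a = 18 (a = 6*(4 - 1) = 6*3 = 18)
h(O) = 18
(417 + 976) + h(-2*(-2 + 1)) = (417 + 976) + 18 = 1393 + 18 = 1411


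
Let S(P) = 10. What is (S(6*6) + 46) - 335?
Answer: -279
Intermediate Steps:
(S(6*6) + 46) - 335 = (10 + 46) - 335 = 56 - 335 = -279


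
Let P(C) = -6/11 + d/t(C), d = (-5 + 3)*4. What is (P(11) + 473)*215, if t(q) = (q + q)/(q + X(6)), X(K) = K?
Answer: 1102735/11 ≈ 1.0025e+5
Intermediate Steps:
d = -8 (d = -2*4 = -8)
t(q) = 2*q/(6 + q) (t(q) = (q + q)/(q + 6) = (2*q)/(6 + q) = 2*q/(6 + q))
P(C) = -6/11 - 4*(6 + C)/C (P(C) = -6/11 - 8*(6 + C)/(2*C) = -6*1/11 - 4*(6 + C)/C = -6/11 - 4*(6 + C)/C)
(P(11) + 473)*215 = ((-50/11 - 24/11) + 473)*215 = (-74/11 + 473)*215 = (5129/11)*215 = 1102735/11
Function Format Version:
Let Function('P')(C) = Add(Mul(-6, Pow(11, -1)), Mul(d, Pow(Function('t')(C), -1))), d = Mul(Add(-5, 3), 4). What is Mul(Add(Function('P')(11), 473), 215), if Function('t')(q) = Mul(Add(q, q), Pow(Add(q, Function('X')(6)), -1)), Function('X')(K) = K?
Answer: Rational(1102735, 11) ≈ 1.0025e+5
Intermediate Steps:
d = -8 (d = Mul(-2, 4) = -8)
Function('t')(q) = Mul(2, q, Pow(Add(6, q), -1)) (Function('t')(q) = Mul(Add(q, q), Pow(Add(q, 6), -1)) = Mul(Mul(2, q), Pow(Add(6, q), -1)) = Mul(2, q, Pow(Add(6, q), -1)))
Function('P')(C) = Add(Rational(-6, 11), Mul(-4, Pow(C, -1), Add(6, C))) (Function('P')(C) = Add(Mul(-6, Pow(11, -1)), Mul(-8, Pow(Mul(2, C, Pow(Add(6, C), -1)), -1))) = Add(Mul(-6, Rational(1, 11)), Mul(-8, Mul(Rational(1, 2), Pow(C, -1), Add(6, C)))) = Add(Rational(-6, 11), Mul(-4, Pow(C, -1), Add(6, C))))
Mul(Add(Function('P')(11), 473), 215) = Mul(Add(Add(Rational(-50, 11), Mul(-24, Pow(11, -1))), 473), 215) = Mul(Add(Add(Rational(-50, 11), Mul(-24, Rational(1, 11))), 473), 215) = Mul(Add(Add(Rational(-50, 11), Rational(-24, 11)), 473), 215) = Mul(Add(Rational(-74, 11), 473), 215) = Mul(Rational(5129, 11), 215) = Rational(1102735, 11)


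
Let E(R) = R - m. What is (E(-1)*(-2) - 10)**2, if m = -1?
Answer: 100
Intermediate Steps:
E(R) = 1 + R (E(R) = R - 1*(-1) = R + 1 = 1 + R)
(E(-1)*(-2) - 10)**2 = ((1 - 1)*(-2) - 10)**2 = (0*(-2) - 10)**2 = (0 - 10)**2 = (-10)**2 = 100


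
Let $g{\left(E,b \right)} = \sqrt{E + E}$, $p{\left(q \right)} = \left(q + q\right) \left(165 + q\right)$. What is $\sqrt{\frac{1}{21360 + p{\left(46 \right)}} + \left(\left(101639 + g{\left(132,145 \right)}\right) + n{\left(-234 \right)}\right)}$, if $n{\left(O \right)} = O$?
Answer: $\frac{\sqrt{42142802149573 + 831177992 \sqrt{66}}}{20386} \approx 318.47$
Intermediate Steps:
$p{\left(q \right)} = 2 q \left(165 + q\right)$
$g{\left(E,b \right)} = \sqrt{2} \sqrt{E}$ ($g{\left(E,b \right)} = \sqrt{2 E} = \sqrt{2} \sqrt{E}$)
$\sqrt{\frac{1}{21360 + p{\left(46 \right)}} + \left(\left(101639 + g{\left(132,145 \right)}\right) + n{\left(-234 \right)}\right)} = \sqrt{\frac{1}{21360 + 2 \cdot 46 \left(165 + 46\right)} + \left(\left(101639 + \sqrt{2} \sqrt{132}\right) - 234\right)} = \sqrt{\frac{1}{21360 + 2 \cdot 46 \cdot 211} + \left(\left(101639 + \sqrt{2} \cdot 2 \sqrt{33}\right) - 234\right)} = \sqrt{\frac{1}{21360 + 19412} + \left(\left(101639 + 2 \sqrt{66}\right) - 234\right)} = \sqrt{\frac{1}{40772} + \left(101405 + 2 \sqrt{66}\right)} = \sqrt{\frac{4134484661}{40772} + 2 \sqrt{66}}$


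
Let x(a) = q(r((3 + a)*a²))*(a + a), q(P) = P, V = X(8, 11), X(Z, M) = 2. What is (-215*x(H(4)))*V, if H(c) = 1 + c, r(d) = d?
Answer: -860000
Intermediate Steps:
V = 2
x(a) = 2*a³*(3 + a) (x(a) = ((3 + a)*a²)*(a + a) = (a²*(3 + a))*(2*a) = 2*a³*(3 + a))
(-215*x(H(4)))*V = -430*(1 + 4)³*(3 + (1 + 4))*2 = -430*5³*(3 + 5)*2 = -430*125*8*2 = -215*2000*2 = -430000*2 = -860000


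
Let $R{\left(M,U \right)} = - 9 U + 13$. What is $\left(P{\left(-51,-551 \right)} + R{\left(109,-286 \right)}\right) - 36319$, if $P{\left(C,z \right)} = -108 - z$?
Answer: $-33289$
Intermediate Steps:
$R{\left(M,U \right)} = 13 - 9 U$
$\left(P{\left(-51,-551 \right)} + R{\left(109,-286 \right)}\right) - 36319 = \left(\left(-108 - -551\right) + \left(13 - -2574\right)\right) - 36319 = \left(\left(-108 + 551\right) + \left(13 + 2574\right)\right) - 36319 = \left(443 + 2587\right) - 36319 = 3030 - 36319 = -33289$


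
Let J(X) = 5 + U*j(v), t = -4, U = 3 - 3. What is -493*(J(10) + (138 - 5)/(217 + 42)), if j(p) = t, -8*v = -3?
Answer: -100572/37 ≈ -2718.2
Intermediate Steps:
v = 3/8 (v = -⅛*(-3) = 3/8 ≈ 0.37500)
U = 0
j(p) = -4
J(X) = 5 (J(X) = 5 + 0*(-4) = 5 + 0 = 5)
-493*(J(10) + (138 - 5)/(217 + 42)) = -493*(5 + (138 - 5)/(217 + 42)) = -493*(5 + 133/259) = -493*(5 + 133*(1/259)) = -493*(5 + 19/37) = -493*204/37 = -100572/37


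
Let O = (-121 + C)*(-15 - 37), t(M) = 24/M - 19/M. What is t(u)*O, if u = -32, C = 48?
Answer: -4745/8 ≈ -593.13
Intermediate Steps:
t(M) = 5/M
O = 3796 (O = (-121 + 48)*(-15 - 37) = -73*(-52) = 3796)
t(u)*O = (5/(-32))*3796 = (5*(-1/32))*3796 = -5/32*3796 = -4745/8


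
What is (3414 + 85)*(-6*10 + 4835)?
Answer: 16707725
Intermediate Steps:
(3414 + 85)*(-6*10 + 4835) = 3499*(-60 + 4835) = 3499*4775 = 16707725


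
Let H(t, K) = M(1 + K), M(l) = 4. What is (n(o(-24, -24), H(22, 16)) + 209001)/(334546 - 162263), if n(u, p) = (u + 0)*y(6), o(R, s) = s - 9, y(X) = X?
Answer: 208803/172283 ≈ 1.2120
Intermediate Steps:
o(R, s) = -9 + s
H(t, K) = 4
n(u, p) = 6*u (n(u, p) = (u + 0)*6 = u*6 = 6*u)
(n(o(-24, -24), H(22, 16)) + 209001)/(334546 - 162263) = (6*(-9 - 24) + 209001)/(334546 - 162263) = (6*(-33) + 209001)/172283 = (-198 + 209001)*(1/172283) = 208803*(1/172283) = 208803/172283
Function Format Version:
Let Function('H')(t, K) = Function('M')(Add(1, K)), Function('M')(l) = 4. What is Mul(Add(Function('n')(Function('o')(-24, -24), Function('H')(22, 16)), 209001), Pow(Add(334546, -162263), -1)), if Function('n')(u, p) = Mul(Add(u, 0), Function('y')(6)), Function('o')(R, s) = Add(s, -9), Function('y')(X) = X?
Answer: Rational(208803, 172283) ≈ 1.2120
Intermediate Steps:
Function('o')(R, s) = Add(-9, s)
Function('H')(t, K) = 4
Function('n')(u, p) = Mul(6, u) (Function('n')(u, p) = Mul(Add(u, 0), 6) = Mul(u, 6) = Mul(6, u))
Mul(Add(Function('n')(Function('o')(-24, -24), Function('H')(22, 16)), 209001), Pow(Add(334546, -162263), -1)) = Mul(Add(Mul(6, Add(-9, -24)), 209001), Pow(Add(334546, -162263), -1)) = Mul(Add(Mul(6, -33), 209001), Pow(172283, -1)) = Mul(Add(-198, 209001), Rational(1, 172283)) = Mul(208803, Rational(1, 172283)) = Rational(208803, 172283)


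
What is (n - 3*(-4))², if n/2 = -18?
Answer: 576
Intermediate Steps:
n = -36 (n = 2*(-18) = -36)
(n - 3*(-4))² = (-36 - 3*(-4))² = (-36 + 12)² = (-24)² = 576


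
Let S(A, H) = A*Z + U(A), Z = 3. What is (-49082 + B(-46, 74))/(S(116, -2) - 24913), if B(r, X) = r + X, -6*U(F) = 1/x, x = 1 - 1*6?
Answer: 1471620/736949 ≈ 1.9969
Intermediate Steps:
x = -5 (x = 1 - 6 = -5)
U(F) = 1/30 (U(F) = -⅙/(-5) = -⅙*(-⅕) = 1/30)
B(r, X) = X + r
S(A, H) = 1/30 + 3*A (S(A, H) = A*3 + 1/30 = 3*A + 1/30 = 1/30 + 3*A)
(-49082 + B(-46, 74))/(S(116, -2) - 24913) = (-49082 + (74 - 46))/((1/30 + 3*116) - 24913) = (-49082 + 28)/((1/30 + 348) - 24913) = -49054/(10441/30 - 24913) = -49054/(-736949/30) = -49054*(-30/736949) = 1471620/736949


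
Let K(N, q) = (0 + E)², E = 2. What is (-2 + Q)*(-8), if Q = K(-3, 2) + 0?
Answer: -16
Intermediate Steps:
K(N, q) = 4 (K(N, q) = (0 + 2)² = 2² = 4)
Q = 4 (Q = 4 + 0 = 4)
(-2 + Q)*(-8) = (-2 + 4)*(-8) = 2*(-8) = -16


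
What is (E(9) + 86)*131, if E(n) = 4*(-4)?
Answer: 9170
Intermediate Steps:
E(n) = -16
(E(9) + 86)*131 = (-16 + 86)*131 = 70*131 = 9170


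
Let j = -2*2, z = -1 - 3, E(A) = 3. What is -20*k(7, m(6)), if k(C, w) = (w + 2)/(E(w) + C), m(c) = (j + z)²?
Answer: -132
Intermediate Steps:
z = -4
j = -4
m(c) = 64 (m(c) = (-4 - 4)² = (-8)² = 64)
k(C, w) = (2 + w)/(3 + C) (k(C, w) = (w + 2)/(3 + C) = (2 + w)/(3 + C))
-20*k(7, m(6)) = -20*(2 + 64)/(3 + 7) = -20*66/10 = -2*66 = -20*33/5 = -132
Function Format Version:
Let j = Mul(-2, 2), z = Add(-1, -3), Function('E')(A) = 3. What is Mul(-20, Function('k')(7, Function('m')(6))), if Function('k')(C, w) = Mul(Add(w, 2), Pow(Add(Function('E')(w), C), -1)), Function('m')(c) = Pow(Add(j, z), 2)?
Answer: -132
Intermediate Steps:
z = -4
j = -4
Function('m')(c) = 64 (Function('m')(c) = Pow(Add(-4, -4), 2) = Pow(-8, 2) = 64)
Function('k')(C, w) = Mul(Pow(Add(3, C), -1), Add(2, w)) (Function('k')(C, w) = Mul(Add(w, 2), Pow(Add(3, C), -1)) = Mul(Add(2, w), Pow(Add(3, C), -1)) = Mul(Pow(Add(3, C), -1), Add(2, w)))
Mul(-20, Function('k')(7, Function('m')(6))) = Mul(-20, Mul(Pow(Add(3, 7), -1), Add(2, 64))) = Mul(-20, Mul(Pow(10, -1), 66)) = Mul(-20, Mul(Rational(1, 10), 66)) = Mul(-20, Rational(33, 5)) = -132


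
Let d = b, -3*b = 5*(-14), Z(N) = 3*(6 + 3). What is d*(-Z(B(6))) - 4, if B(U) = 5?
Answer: -634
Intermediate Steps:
Z(N) = 27 (Z(N) = 3*9 = 27)
b = 70/3 (b = -5*(-14)/3 = -⅓*(-70) = 70/3 ≈ 23.333)
d = 70/3 ≈ 23.333
d*(-Z(B(6))) - 4 = 70*(-1*27)/3 - 4 = (70/3)*(-27) - 4 = -630 - 4 = -634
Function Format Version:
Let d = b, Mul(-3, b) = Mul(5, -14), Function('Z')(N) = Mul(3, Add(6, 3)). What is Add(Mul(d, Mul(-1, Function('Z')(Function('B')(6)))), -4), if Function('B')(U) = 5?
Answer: -634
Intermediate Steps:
Function('Z')(N) = 27 (Function('Z')(N) = Mul(3, 9) = 27)
b = Rational(70, 3) (b = Mul(Rational(-1, 3), Mul(5, -14)) = Mul(Rational(-1, 3), -70) = Rational(70, 3) ≈ 23.333)
d = Rational(70, 3) ≈ 23.333
Add(Mul(d, Mul(-1, Function('Z')(Function('B')(6)))), -4) = Add(Mul(Rational(70, 3), Mul(-1, 27)), -4) = Add(Mul(Rational(70, 3), -27), -4) = Add(-630, -4) = -634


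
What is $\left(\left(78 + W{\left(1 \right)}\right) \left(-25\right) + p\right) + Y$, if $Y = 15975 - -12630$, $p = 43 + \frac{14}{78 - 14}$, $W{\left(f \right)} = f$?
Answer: $\frac{853543}{32} \approx 26673.0$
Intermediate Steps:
$p = \frac{1383}{32}$ ($p = 43 + \frac{14}{64} = 43 + 14 \cdot \frac{1}{64} = 43 + \frac{7}{32} = \frac{1383}{32} \approx 43.219$)
$Y = 28605$ ($Y = 15975 + 12630 = 28605$)
$\left(\left(78 + W{\left(1 \right)}\right) \left(-25\right) + p\right) + Y = \left(\left(78 + 1\right) \left(-25\right) + \frac{1383}{32}\right) + 28605 = \left(79 \left(-25\right) + \frac{1383}{32}\right) + 28605 = \left(-1975 + \frac{1383}{32}\right) + 28605 = - \frac{61817}{32} + 28605 = \frac{853543}{32}$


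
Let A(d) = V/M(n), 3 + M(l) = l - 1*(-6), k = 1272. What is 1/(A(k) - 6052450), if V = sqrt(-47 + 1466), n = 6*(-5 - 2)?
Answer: -3068592150/18572500558267027 + 13*sqrt(1419)/18572500558267027 ≈ -1.6522e-7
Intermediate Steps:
n = -42 (n = 6*(-7) = -42)
M(l) = 3 + l (M(l) = -3 + (l - 1*(-6)) = -3 + (l + 6) = -3 + (6 + l) = 3 + l)
V = sqrt(1419) ≈ 37.670
A(d) = -sqrt(1419)/39 (A(d) = sqrt(1419)/(3 - 42) = sqrt(1419)/(-39) = sqrt(1419)*(-1/39) = -sqrt(1419)/39)
1/(A(k) - 6052450) = 1/(-sqrt(1419)/39 - 6052450) = 1/(-6052450 - sqrt(1419)/39)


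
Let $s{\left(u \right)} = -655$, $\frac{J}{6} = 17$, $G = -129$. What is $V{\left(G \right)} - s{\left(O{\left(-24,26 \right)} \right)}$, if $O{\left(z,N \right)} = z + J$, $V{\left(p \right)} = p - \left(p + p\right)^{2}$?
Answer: $-66038$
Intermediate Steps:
$J = 102$ ($J = 6 \cdot 17 = 102$)
$V{\left(p \right)} = p - 4 p^{2}$ ($V{\left(p \right)} = p - \left(2 p\right)^{2} = p - 4 p^{2}$)
$O{\left(z,N \right)} = 102 + z$ ($O{\left(z,N \right)} = z + 102 = 102 + z$)
$V{\left(G \right)} - s{\left(O{\left(-24,26 \right)} \right)} = - 129 \left(1 - -516\right) - -655 = - 129 \left(1 + 516\right) + 655 = \left(-129\right) 517 + 655 = -66693 + 655 = -66038$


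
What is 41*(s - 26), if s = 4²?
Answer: -410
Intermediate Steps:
s = 16
41*(s - 26) = 41*(16 - 26) = 41*(-10) = -410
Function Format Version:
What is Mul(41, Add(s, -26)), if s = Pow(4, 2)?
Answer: -410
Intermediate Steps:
s = 16
Mul(41, Add(s, -26)) = Mul(41, Add(16, -26)) = Mul(41, -10) = -410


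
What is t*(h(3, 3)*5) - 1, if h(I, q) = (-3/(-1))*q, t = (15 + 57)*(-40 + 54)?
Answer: 45359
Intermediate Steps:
t = 1008 (t = 72*14 = 1008)
h(I, q) = 3*q (h(I, q) = (-3*(-1))*q = 3*q)
t*(h(3, 3)*5) - 1 = 1008*((3*3)*5) - 1 = 1008*(9*5) - 1 = 1008*45 - 1 = 45360 - 1 = 45359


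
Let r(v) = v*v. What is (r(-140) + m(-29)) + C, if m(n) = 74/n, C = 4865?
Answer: 709411/29 ≈ 24462.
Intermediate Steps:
r(v) = v²
(r(-140) + m(-29)) + C = ((-140)² + 74/(-29)) + 4865 = (19600 + 74*(-1/29)) + 4865 = (19600 - 74/29) + 4865 = 568326/29 + 4865 = 709411/29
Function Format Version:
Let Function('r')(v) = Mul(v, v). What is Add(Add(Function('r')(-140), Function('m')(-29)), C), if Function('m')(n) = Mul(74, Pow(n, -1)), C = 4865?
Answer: Rational(709411, 29) ≈ 24462.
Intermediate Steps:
Function('r')(v) = Pow(v, 2)
Add(Add(Function('r')(-140), Function('m')(-29)), C) = Add(Add(Pow(-140, 2), Mul(74, Pow(-29, -1))), 4865) = Add(Add(19600, Mul(74, Rational(-1, 29))), 4865) = Add(Add(19600, Rational(-74, 29)), 4865) = Add(Rational(568326, 29), 4865) = Rational(709411, 29)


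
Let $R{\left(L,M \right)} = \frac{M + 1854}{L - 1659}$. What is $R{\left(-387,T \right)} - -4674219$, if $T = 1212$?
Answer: $\frac{1593908168}{341} \approx 4.6742 \cdot 10^{6}$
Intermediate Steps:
$R{\left(L,M \right)} = \frac{1854 + M}{-1659 + L}$ ($R{\left(L,M \right)} = \frac{1854 + M}{L - 1659} = \frac{1854 + M}{-1659 + L}$)
$R{\left(-387,T \right)} - -4674219 = \frac{1854 + 1212}{-1659 - 387} - -4674219 = \frac{1}{-2046} \cdot 3066 + 4674219 = \left(- \frac{1}{2046}\right) 3066 + 4674219 = - \frac{511}{341} + 4674219 = \frac{1593908168}{341}$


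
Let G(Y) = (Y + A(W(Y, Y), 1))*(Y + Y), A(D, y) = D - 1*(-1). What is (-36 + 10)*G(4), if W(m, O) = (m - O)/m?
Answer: -1040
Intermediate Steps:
W(m, O) = (m - O)/m
A(D, y) = 1 + D (A(D, y) = D + 1 = 1 + D)
G(Y) = 2*Y*(1 + Y) (G(Y) = (Y + (1 + (Y - Y)/Y))*(Y + Y) = (Y + (1 + 0/Y))*(2*Y) = (Y + (1 + 0))*(2*Y) = (Y + 1)*(2*Y) = (1 + Y)*(2*Y) = 2*Y*(1 + Y))
(-36 + 10)*G(4) = (-36 + 10)*(2*4*(1 + 4)) = -52*4*5 = -26*40 = -1040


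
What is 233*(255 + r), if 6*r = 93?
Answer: 126053/2 ≈ 63027.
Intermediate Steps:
r = 31/2 (r = (⅙)*93 = 31/2 ≈ 15.500)
233*(255 + r) = 233*(255 + 31/2) = 233*(541/2) = 126053/2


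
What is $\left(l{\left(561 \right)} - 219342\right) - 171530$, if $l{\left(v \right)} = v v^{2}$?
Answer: $176167609$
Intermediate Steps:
$l{\left(v \right)} = v^{3}$
$\left(l{\left(561 \right)} - 219342\right) - 171530 = \left(561^{3} - 219342\right) - 171530 = \left(176558481 - 219342\right) - 171530 = 176339139 - 171530 = 176167609$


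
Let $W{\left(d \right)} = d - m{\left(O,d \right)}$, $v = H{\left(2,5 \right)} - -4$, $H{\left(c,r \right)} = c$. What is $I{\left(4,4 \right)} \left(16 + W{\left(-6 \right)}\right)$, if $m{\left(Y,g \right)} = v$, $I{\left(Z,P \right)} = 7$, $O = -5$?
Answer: $28$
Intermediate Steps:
$v = 6$ ($v = 2 - -4 = 2 + 4 = 6$)
$m{\left(Y,g \right)} = 6$
$W{\left(d \right)} = -6 + d$ ($W{\left(d \right)} = d - 6 = -6 + d$)
$I{\left(4,4 \right)} \left(16 + W{\left(-6 \right)}\right) = 7 \left(16 - 12\right) = 7 \cdot 4 = 28$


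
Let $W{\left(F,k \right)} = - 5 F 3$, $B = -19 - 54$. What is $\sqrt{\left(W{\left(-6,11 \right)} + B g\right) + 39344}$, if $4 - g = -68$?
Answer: $\sqrt{34178} \approx 184.87$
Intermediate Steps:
$B = -73$ ($B = -19 - 54 = -73$)
$g = 72$ ($g = 4 - -68 = 4 + 68 = 72$)
$W{\left(F,k \right)} = - 15 F$
$\sqrt{\left(W{\left(-6,11 \right)} + B g\right) + 39344} = \sqrt{\left(\left(-15\right) \left(-6\right) - 5256\right) + 39344} = \sqrt{\left(90 - 5256\right) + 39344} = \sqrt{-5166 + 39344} = \sqrt{34178}$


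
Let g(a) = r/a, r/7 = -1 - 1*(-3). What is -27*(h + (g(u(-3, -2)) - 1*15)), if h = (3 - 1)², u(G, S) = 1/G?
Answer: 1431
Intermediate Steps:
r = 14 (r = 7*(-1 - 1*(-3)) = 7*(-1 + 3) = 7*2 = 14)
g(a) = 14/a
h = 4 (h = 2² = 4)
-27*(h + (g(u(-3, -2)) - 1*15)) = -27*(4 + (14/(1/(-3)) - 1*15)) = -27*(4 + (14/(-⅓) - 15)) = -27*(4 + (14*(-3) - 15)) = -27*(4 + (-42 - 15)) = -27*(4 - 57) = -27*(-53) = 1431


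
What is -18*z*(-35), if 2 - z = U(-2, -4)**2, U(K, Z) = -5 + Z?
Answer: -49770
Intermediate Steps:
z = -79 (z = 2 - (-5 - 4)**2 = 2 - 1*(-9)**2 = 2 - 1*81 = 2 - 81 = -79)
-18*z*(-35) = -18*(-79)*(-35) = 1422*(-35) = -49770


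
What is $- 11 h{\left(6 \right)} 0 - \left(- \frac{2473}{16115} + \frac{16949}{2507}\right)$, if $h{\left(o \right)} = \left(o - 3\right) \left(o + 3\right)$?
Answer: $- \frac{266933324}{40400305} \approx -6.6072$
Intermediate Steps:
$h{\left(o \right)} = \left(-3 + o\right) \left(3 + o\right)$
$- 11 h{\left(6 \right)} 0 - \left(- \frac{2473}{16115} + \frac{16949}{2507}\right) = - 11 \left(-9 + 6^{2}\right) 0 - \left(- \frac{2473}{16115} + \frac{16949}{2507}\right) = - 11 \left(-9 + 36\right) 0 - \frac{266933324}{40400305} = \left(-11\right) 27 \cdot 0 + \left(- \frac{16949}{2507} + \frac{2473}{16115}\right) = \left(-297\right) 0 - \frac{266933324}{40400305} = 0 - \frac{266933324}{40400305} = - \frac{266933324}{40400305}$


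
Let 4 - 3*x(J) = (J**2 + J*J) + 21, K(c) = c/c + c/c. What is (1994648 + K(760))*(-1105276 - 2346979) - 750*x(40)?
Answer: -6886039631500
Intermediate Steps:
K(c) = 2 (K(c) = 1 + 1 = 2)
x(J) = -17/3 - 2*J**2/3 (x(J) = 4/3 - ((J**2 + J*J) + 21)/3 = 4/3 - ((J**2 + J**2) + 21)/3 = 4/3 - (2*J**2 + 21)/3 = 4/3 - (21 + 2*J**2)/3 = 4/3 + (-7 - 2*J**2/3) = -17/3 - 2*J**2/3)
(1994648 + K(760))*(-1105276 - 2346979) - 750*x(40) = (1994648 + 2)*(-1105276 - 2346979) - 750*(-17/3 - 2/3*40**2) = 1994650*(-3452255) - 750*(-17/3 - 2/3*1600) = -6886040435750 - 750*(-17/3 - 3200/3) = -6886040435750 - 750*(-3217)/3 = -6886040435750 - 1*(-804250) = -6886040435750 + 804250 = -6886039631500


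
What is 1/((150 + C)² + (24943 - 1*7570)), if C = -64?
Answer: 1/24769 ≈ 4.0373e-5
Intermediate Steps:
1/((150 + C)² + (24943 - 1*7570)) = 1/((150 - 64)² + (24943 - 1*7570)) = 1/(86² + (24943 - 7570)) = 1/(7396 + 17373) = 1/24769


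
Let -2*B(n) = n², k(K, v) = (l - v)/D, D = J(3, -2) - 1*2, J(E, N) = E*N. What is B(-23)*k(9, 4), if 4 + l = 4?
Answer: -529/4 ≈ -132.25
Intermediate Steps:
l = 0 (l = -4 + 4 = 0)
D = -8 (D = 3*(-2) - 1*2 = -6 - 2 = -8)
k(K, v) = v/8 (k(K, v) = (0 - v)/(-8) = -v*(-⅛) = v/8)
B(n) = -n²/2
B(-23)*k(9, 4) = (-½*(-23)²)*((⅛)*4) = -½*529*(½) = -529/2*½ = -529/4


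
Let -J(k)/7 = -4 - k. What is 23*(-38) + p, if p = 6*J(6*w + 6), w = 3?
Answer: 302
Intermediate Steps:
J(k) = 28 + 7*k (J(k) = -7*(-4 - k) = 28 + 7*k)
p = 1176 (p = 6*(28 + 7*(6*3 + 6)) = 6*(28 + 7*(18 + 6)) = 6*(28 + 7*24) = 6*(28 + 168) = 6*196 = 1176)
23*(-38) + p = 23*(-38) + 1176 = -874 + 1176 = 302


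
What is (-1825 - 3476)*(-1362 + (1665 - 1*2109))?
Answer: 9573606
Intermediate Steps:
(-1825 - 3476)*(-1362 + (1665 - 1*2109)) = -5301*(-1362 + (1665 - 2109)) = -5301*(-1362 - 444) = -5301*(-1806) = 9573606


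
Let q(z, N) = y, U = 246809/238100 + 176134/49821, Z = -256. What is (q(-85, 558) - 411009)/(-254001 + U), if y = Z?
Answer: 4878581751826500/3013002174003511 ≈ 1.6192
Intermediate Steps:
y = -256
U = 54233776589/11862380100 (U = 246809*(1/238100) + 176134*(1/49821) = 246809/238100 + 176134/49821 = 54233776589/11862380100 ≈ 4.5719)
q(z, N) = -256
(q(-85, 558) - 411009)/(-254001 + U) = (-256 - 411009)/(-254001 + 54233776589/11862380100) = -411265/(-3013002174003511/11862380100) = -411265*(-11862380100/3013002174003511) = 4878581751826500/3013002174003511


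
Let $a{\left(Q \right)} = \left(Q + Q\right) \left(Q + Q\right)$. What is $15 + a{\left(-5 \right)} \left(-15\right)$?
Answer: $-1485$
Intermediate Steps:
$a{\left(Q \right)} = 4 Q^{2}$ ($a{\left(Q \right)} = 2 Q 2 Q = 4 Q^{2}$)
$15 + a{\left(-5 \right)} \left(-15\right) = 15 + 4 \left(-5\right)^{2} \left(-15\right) = 15 + 4 \cdot 25 \left(-15\right) = 15 + 100 \left(-15\right) = 15 - 1500 = -1485$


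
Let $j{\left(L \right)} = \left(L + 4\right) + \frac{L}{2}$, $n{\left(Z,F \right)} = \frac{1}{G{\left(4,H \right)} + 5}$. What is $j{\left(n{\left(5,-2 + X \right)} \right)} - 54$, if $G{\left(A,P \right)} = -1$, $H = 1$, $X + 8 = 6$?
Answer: $- \frac{397}{8} \approx -49.625$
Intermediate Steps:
$X = -2$ ($X = -8 + 6 = -2$)
$n{\left(Z,F \right)} = \frac{1}{4}$ ($n{\left(Z,F \right)} = \frac{1}{-1 + 5} = \frac{1}{4}$)
$j{\left(L \right)} = 4 + \frac{3 L}{2}$ ($j{\left(L \right)} = \left(4 + L\right) + L \frac{1}{2} = \left(4 + L\right) + \frac{L}{2} = 4 + \frac{3 L}{2}$)
$j{\left(n{\left(5,-2 + X \right)} \right)} - 54 = \left(4 + \frac{3}{2} \cdot \frac{1}{4}\right) - 54 = \left(4 + \frac{3}{8}\right) - 54 = \frac{35}{8} - 54 = - \frac{397}{8}$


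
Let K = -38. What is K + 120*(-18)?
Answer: -2198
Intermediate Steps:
K + 120*(-18) = -38 + 120*(-18) = -38 - 2160 = -2198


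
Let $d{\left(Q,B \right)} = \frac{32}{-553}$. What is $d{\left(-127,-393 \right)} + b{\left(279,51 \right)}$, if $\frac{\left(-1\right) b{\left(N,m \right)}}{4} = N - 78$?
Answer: $- \frac{444644}{553} \approx -804.06$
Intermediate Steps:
$b{\left(N,m \right)} = 312 - 4 N$ ($b{\left(N,m \right)} = - 4 \left(N - 78\right) = - 4 \left(-78 + N\right) = 312 - 4 N$)
$d{\left(Q,B \right)} = - \frac{32}{553}$ ($d{\left(Q,B \right)} = 32 \left(- \frac{1}{553}\right) = - \frac{32}{553}$)
$d{\left(-127,-393 \right)} + b{\left(279,51 \right)} = - \frac{32}{553} + \left(312 - 1116\right) = - \frac{32}{553} - 804 = - \frac{444644}{553}$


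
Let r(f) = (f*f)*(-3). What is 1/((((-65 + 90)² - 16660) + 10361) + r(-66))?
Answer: -1/18742 ≈ -5.3356e-5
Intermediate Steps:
r(f) = -3*f² (r(f) = f²*(-3) = -3*f²)
1/((((-65 + 90)² - 16660) + 10361) + r(-66)) = 1/((((-65 + 90)² - 16660) + 10361) - 3*(-66)²) = 1/(((25² - 16660) + 10361) - 3*4356) = 1/(((625 - 16660) + 10361) - 13068) = 1/((-16035 + 10361) - 13068) = 1/(-5674 - 13068) = 1/(-18742) = -1/18742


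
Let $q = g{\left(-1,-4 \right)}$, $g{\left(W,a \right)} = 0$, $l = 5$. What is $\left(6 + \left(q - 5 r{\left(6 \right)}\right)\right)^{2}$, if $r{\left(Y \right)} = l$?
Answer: $361$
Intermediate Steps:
$r{\left(Y \right)} = 5$
$q = 0$
$\left(6 + \left(q - 5 r{\left(6 \right)}\right)\right)^{2} = \left(6 + \left(0 - 25\right)\right)^{2} = \left(6 - 25\right)^{2} = \left(-19\right)^{2} = 361$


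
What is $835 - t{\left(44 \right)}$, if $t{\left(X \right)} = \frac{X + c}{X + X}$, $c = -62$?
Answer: $\frac{36749}{44} \approx 835.2$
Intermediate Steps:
$t{\left(X \right)} = \frac{-62 + X}{2 X}$ ($t{\left(X \right)} = \frac{X - 62}{X + X} = \frac{-62 + X}{2 X}$)
$835 - t{\left(44 \right)} = 835 - \frac{-62 + 44}{2 \cdot 44} = 835 - \frac{1}{2} \cdot \frac{1}{44} \left(-18\right) = 835 - - \frac{9}{44} = 835 + \frac{9}{44} = \frac{36749}{44}$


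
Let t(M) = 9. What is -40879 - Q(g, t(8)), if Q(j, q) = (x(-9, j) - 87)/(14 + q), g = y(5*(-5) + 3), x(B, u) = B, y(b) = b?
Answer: -940121/23 ≈ -40875.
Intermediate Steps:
g = -22 (g = 5*(-5) + 3 = -25 + 3 = -22)
Q(j, q) = -96/(14 + q) (Q(j, q) = (-9 - 87)/(14 + q) = -96/(14 + q))
-40879 - Q(g, t(8)) = -40879 - (-96)/(14 + 9) = -40879 - (-96)/23 = -40879 - 1*(-96/23) = -40879 + 96/23 = -940121/23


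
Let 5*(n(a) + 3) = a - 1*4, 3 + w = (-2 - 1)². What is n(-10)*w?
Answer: -174/5 ≈ -34.800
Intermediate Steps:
w = 6 (w = -3 + (-2 - 1)² = -3 + (-3)² = -3 + 9 = 6)
n(a) = -19/5 + a/5 (n(a) = -3 + (a - 1*4)/5 = -3 + (a - 4)/5 = -3 + (-4 + a)/5 = -3 + (-⅘ + a/5) = -19/5 + a/5)
n(-10)*w = (-19/5 + (⅕)*(-10))*6 = (-19/5 - 2)*6 = -29/5*6 = -174/5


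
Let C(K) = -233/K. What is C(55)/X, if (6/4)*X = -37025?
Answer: 699/4072750 ≈ 0.00017163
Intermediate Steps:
X = -74050/3 (X = (⅔)*(-37025) = -74050/3 ≈ -24683.)
C(55)/X = (-233/55)/(-74050/3) = -233*1/55*(-3/74050) = -233/55*(-3/74050) = 699/4072750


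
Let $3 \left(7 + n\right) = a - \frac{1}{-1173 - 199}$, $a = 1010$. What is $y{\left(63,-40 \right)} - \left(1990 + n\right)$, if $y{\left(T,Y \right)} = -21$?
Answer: $- \frac{3211395}{1372} \approx -2340.7$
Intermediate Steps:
$n = \frac{452303}{1372}$ ($n = -7 + \frac{1010 - \frac{1}{-1173 - 199}}{3} = -7 + \frac{1010 - \frac{1}{-1372}}{3} = -7 + \frac{1010 - - \frac{1}{1372}}{3} = -7 + \frac{1010 + \frac{1}{1372}}{3} = -7 + \frac{1}{3} \cdot \frac{1385721}{1372} = -7 + \frac{461907}{1372} = \frac{452303}{1372} \approx 329.67$)
$y{\left(63,-40 \right)} - \left(1990 + n\right) = -21 - \frac{3182583}{1372} = - \frac{3211395}{1372}$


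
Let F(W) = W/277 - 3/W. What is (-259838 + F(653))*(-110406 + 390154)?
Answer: -13147969044411600/180881 ≈ -7.2688e+10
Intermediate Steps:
F(W) = -3/W + W/277 (F(W) = W*(1/277) - 3/W = W/277 - 3/W = -3/W + W/277)
(-259838 + F(653))*(-110406 + 390154) = (-259838 + (-3/653 + (1/277)*653))*(-110406 + 390154) = (-259838 + (-3*1/653 + 653/277))*279748 = (-259838 + (-3/653 + 653/277))*279748 = (-259838 + 425578/180881)*279748 = -46999331700/180881*279748 = -13147969044411600/180881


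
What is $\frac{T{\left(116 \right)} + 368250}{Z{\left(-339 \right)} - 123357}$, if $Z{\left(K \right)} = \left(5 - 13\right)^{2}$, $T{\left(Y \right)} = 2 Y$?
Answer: $- \frac{368482}{123293} \approx -2.9887$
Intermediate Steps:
$Z{\left(K \right)} = 64$ ($Z{\left(K \right)} = \left(-8\right)^{2} = 64$)
$\frac{T{\left(116 \right)} + 368250}{Z{\left(-339 \right)} - 123357} = \frac{2 \cdot 116 + 368250}{64 - 123357} = \frac{232 + 368250}{64 - 123357} = \frac{368482}{64 - 123357} = \frac{368482}{-123293} = 368482 \left(- \frac{1}{123293}\right) = - \frac{368482}{123293}$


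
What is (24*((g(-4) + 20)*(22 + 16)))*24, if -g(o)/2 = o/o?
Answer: 393984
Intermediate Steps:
g(o) = -2 (g(o) = -2*o/o = -2*1 = -2)
(24*((g(-4) + 20)*(22 + 16)))*24 = (24*((-2 + 20)*(22 + 16)))*24 = (24*(18*38))*24 = (24*684)*24 = 16416*24 = 393984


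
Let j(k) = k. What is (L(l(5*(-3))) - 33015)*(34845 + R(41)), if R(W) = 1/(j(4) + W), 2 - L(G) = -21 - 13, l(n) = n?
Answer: -17237309818/15 ≈ -1.1492e+9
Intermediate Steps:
L(G) = 36 (L(G) = 2 - (-21 - 13) = 2 - 1*(-34) = 2 + 34 = 36)
R(W) = 1/(4 + W)
(L(l(5*(-3))) - 33015)*(34845 + R(41)) = (36 - 33015)*(34845 + 1/(4 + 41)) = -32979*(34845 + 1/45) = -32979*1568026/45 = -17237309818/15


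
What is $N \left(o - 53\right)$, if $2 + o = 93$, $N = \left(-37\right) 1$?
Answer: $-1406$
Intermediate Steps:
$N = -37$
$o = 91$ ($o = -2 + 93 = 91$)
$N \left(o - 53\right) = - 37 \left(91 - 53\right) = \left(-37\right) 38 = -1406$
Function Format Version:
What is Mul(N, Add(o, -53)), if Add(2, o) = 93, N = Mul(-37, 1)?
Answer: -1406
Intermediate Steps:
N = -37
o = 91 (o = Add(-2, 93) = 91)
Mul(N, Add(o, -53)) = Mul(-37, Add(91, -53)) = Mul(-37, 38) = -1406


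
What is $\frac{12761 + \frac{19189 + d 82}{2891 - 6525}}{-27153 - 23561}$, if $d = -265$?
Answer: $- \frac{46376015}{184294676} \approx -0.25164$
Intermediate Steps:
$\frac{12761 + \frac{19189 + d 82}{2891 - 6525}}{-27153 - 23561} = \frac{12761 + \frac{19189 - 21730}{2891 - 6525}}{-27153 - 23561} = \frac{12761 + \frac{19189 - 21730}{-3634}}{-50714} = \left(12761 - - \frac{2541}{3634}\right) \left(- \frac{1}{50714}\right) = \left(12761 + \frac{2541}{3634}\right) \left(- \frac{1}{50714}\right) = \frac{46376015}{3634} \left(- \frac{1}{50714}\right) = - \frac{46376015}{184294676}$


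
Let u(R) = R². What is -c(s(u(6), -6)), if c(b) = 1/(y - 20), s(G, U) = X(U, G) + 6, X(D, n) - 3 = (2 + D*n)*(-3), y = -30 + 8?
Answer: 1/42 ≈ 0.023810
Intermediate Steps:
y = -22
X(D, n) = -3 - 3*D*n (X(D, n) = 3 + (2 + D*n)*(-3) = 3 + (-6 - 3*D*n) = -3 - 3*D*n)
s(G, U) = 3 - 3*G*U (s(G, U) = (-3 - 3*U*G) + 6 = (-3 - 3*G*U) + 6 = 3 - 3*G*U)
c(b) = -1/42 (c(b) = 1/(-22 - 20) = 1/(-42) = -1/42)
-c(s(u(6), -6)) = -1*(-1/42) = 1/42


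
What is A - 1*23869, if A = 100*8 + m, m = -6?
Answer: -23075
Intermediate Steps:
A = 794 (A = 100*8 - 6 = 800 - 6 = 794)
A - 1*23869 = 794 - 1*23869 = 794 - 23869 = -23075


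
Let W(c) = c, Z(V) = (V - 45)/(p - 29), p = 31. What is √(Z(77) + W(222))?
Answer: √238 ≈ 15.427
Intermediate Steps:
Z(V) = -45/2 + V/2 (Z(V) = (V - 45)/(31 - 29) = (-45 + V)/2 = (-45 + V)*(½) = -45/2 + V/2)
√(Z(77) + W(222)) = √((-45/2 + (½)*77) + 222) = √((-45/2 + 77/2) + 222) = √(16 + 222) = √238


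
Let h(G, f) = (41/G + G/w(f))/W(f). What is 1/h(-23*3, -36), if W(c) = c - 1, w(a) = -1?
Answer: -2553/4720 ≈ -0.54089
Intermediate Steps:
W(c) = -1 + c
h(G, f) = (-G + 41/G)/(-1 + f) (h(G, f) = (41/G + G/(-1))/(-1 + f) = (41/G + G*(-1))/(-1 + f) = (41/G - G)/(-1 + f) = (-G + 41/G)/(-1 + f))
1/h(-23*3, -36) = 1/((41 - (-23*3)²)/(((-23*3))*(-1 - 36))) = 1/((41 - 1*(-69)²)/(-69*(-37))) = 1/(-1/69*(-1/37)*(41 - 1*4761)) = 1/(-1/69*(-1/37)*(41 - 4761)) = 1/(-1/69*(-1/37)*(-4720)) = 1/(-4720/2553) = -2553/4720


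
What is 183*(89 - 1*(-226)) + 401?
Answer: 58046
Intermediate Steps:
183*(89 - 1*(-226)) + 401 = 183*(89 + 226) + 401 = 183*315 + 401 = 57645 + 401 = 58046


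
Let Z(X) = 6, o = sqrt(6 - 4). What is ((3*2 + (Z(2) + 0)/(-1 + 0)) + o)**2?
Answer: 2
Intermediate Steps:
o = sqrt(2) ≈ 1.4142
((3*2 + (Z(2) + 0)/(-1 + 0)) + o)**2 = ((3*2 + (6 + 0)/(-1 + 0)) + sqrt(2))**2 = ((6 + 6/(-1)) + sqrt(2))**2 = ((6 + 6*(-1)) + sqrt(2))**2 = ((6 - 6) + sqrt(2))**2 = (0 + sqrt(2))**2 = (sqrt(2))**2 = 2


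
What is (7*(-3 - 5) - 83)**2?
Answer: 19321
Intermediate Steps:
(7*(-3 - 5) - 83)**2 = (7*(-8) - 83)**2 = (-56 - 83)**2 = (-139)**2 = 19321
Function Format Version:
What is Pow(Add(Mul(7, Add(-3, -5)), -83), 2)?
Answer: 19321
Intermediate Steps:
Pow(Add(Mul(7, Add(-3, -5)), -83), 2) = Pow(Add(Mul(7, -8), -83), 2) = Pow(Add(-56, -83), 2) = Pow(-139, 2) = 19321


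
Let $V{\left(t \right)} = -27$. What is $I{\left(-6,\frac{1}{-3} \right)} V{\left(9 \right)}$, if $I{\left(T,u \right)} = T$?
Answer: $162$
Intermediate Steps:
$I{\left(-6,\frac{1}{-3} \right)} V{\left(9 \right)} = \left(-6\right) \left(-27\right) = 162$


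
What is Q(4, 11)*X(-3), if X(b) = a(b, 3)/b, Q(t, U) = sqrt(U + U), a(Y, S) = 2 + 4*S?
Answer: -14*sqrt(22)/3 ≈ -21.889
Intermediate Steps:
Q(t, U) = sqrt(2)*sqrt(U) (Q(t, U) = sqrt(2*U) = sqrt(2)*sqrt(U))
X(b) = 14/b (X(b) = (2 + 4*3)/b = (2 + 12)/b = 14/b)
Q(4, 11)*X(-3) = (sqrt(2)*sqrt(11))*(14/(-3)) = sqrt(22)*(14*(-1/3)) = sqrt(22)*(-14/3) = -14*sqrt(22)/3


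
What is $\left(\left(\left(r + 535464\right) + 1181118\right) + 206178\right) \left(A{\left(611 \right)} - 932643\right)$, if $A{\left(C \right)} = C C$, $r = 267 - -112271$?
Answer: $-1138386947956$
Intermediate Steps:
$r = 112538$ ($r = 267 + 112271 = 112538$)
$A{\left(C \right)} = C^{2}$
$\left(\left(\left(r + 535464\right) + 1181118\right) + 206178\right) \left(A{\left(611 \right)} - 932643\right) = \left(\left(\left(112538 + 535464\right) + 1181118\right) + 206178\right) \left(611^{2} - 932643\right) = \left(\left(648002 + 1181118\right) + 206178\right) \left(373321 - 932643\right) = \left(1829120 + 206178\right) \left(-559322\right) = 2035298 \left(-559322\right) = -1138386947956$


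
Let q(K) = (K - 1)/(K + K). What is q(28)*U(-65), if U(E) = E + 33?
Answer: -108/7 ≈ -15.429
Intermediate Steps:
U(E) = 33 + E
q(K) = (-1 + K)/(2*K) (q(K) = (-1 + K)/((2*K)) = (-1 + K)*(1/(2*K)) = (-1 + K)/(2*K))
q(28)*U(-65) = ((½)*(-1 + 28)/28)*(33 - 65) = ((½)*(1/28)*27)*(-32) = (27/56)*(-32) = -108/7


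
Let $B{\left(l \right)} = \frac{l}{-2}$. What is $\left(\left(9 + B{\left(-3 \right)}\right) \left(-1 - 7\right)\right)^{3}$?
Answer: $-592704$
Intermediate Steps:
$B{\left(l \right)} = - \frac{l}{2}$ ($B{\left(l \right)} = l \left(- \frac{1}{2}\right) = - \frac{l}{2}$)
$\left(\left(9 + B{\left(-3 \right)}\right) \left(-1 - 7\right)\right)^{3} = \left(\left(9 - - \frac{3}{2}\right) \left(-1 - 7\right)\right)^{3} = \left(\left(9 + \frac{3}{2}\right) \left(-8\right)\right)^{3} = \left(\frac{21}{2} \left(-8\right)\right)^{3} = \left(-84\right)^{3} = -592704$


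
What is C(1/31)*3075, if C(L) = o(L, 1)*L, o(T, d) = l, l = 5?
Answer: 15375/31 ≈ 495.97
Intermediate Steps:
o(T, d) = 5
C(L) = 5*L
C(1/31)*3075 = (5/31)*3075 = 15375/31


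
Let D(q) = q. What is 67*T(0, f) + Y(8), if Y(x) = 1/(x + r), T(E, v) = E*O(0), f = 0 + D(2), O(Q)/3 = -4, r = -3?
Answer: ⅕ ≈ 0.20000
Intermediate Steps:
O(Q) = -12 (O(Q) = 3*(-4) = -12)
f = 2 (f = 0 + 2 = 2)
T(E, v) = -12*E (T(E, v) = E*(-12) = -12*E)
Y(x) = 1/(-3 + x) (Y(x) = 1/(x - 3) = 1/(-3 + x))
67*T(0, f) + Y(8) = 67*(-12*0) + 1/(-3 + 8) = 67*0 + 1/5 = 0 + ⅕ = ⅕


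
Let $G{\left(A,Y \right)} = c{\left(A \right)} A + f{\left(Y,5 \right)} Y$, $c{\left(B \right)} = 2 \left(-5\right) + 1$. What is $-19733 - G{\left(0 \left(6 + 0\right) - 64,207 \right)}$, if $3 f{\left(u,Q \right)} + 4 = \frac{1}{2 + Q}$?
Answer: $- \frac{140300}{7} \approx -20043.0$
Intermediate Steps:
$c{\left(B \right)} = -9$ ($c{\left(B \right)} = -10 + 1 = -9$)
$f{\left(u,Q \right)} = - \frac{4}{3} + \frac{1}{3 \left(2 + Q\right)}$
$G{\left(A,Y \right)} = - 9 A - \frac{9 Y}{7}$ ($G{\left(A,Y \right)} = - 9 A + \frac{-7 - 20}{3 \left(2 + 5\right)} Y = - 9 A + \frac{-7 - 20}{3 \cdot 7} Y = - 9 A + \frac{1}{3} \cdot \frac{1}{7} \left(-27\right) Y = - 9 A - \frac{9 Y}{7}$)
$-19733 - G{\left(0 \left(6 + 0\right) - 64,207 \right)} = -19733 - \left(- 9 \left(0 \left(6 + 0\right) - 64\right) - \frac{1863}{7}\right) = -19733 - \left(- 9 \left(0 \cdot 6 - 64\right) - \frac{1863}{7}\right) = -19733 - \left(- 9 \left(0 - 64\right) - \frac{1863}{7}\right) = -19733 - \left(\left(-9\right) \left(-64\right) - \frac{1863}{7}\right) = -19733 - \left(576 - \frac{1863}{7}\right) = -19733 - \frac{2169}{7} = - \frac{140300}{7}$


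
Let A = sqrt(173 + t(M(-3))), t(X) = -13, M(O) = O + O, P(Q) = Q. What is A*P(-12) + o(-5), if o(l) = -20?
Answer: -20 - 48*sqrt(10) ≈ -171.79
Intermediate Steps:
M(O) = 2*O
A = 4*sqrt(10) (A = sqrt(173 - 13) = sqrt(160) = 4*sqrt(10) ≈ 12.649)
A*P(-12) + o(-5) = (4*sqrt(10))*(-12) - 20 = -48*sqrt(10) - 20 = -20 - 48*sqrt(10)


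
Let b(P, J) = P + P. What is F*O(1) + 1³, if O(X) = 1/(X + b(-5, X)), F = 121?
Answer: -112/9 ≈ -12.444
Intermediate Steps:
b(P, J) = 2*P
O(X) = 1/(-10 + X) (O(X) = 1/(X + 2*(-5)) = 1/(X - 10) = 1/(-10 + X))
F*O(1) + 1³ = 121/(-10 + 1) + 1³ = 121/(-9) + 1 = 121*(-⅑) + 1 = -121/9 + 1 = -112/9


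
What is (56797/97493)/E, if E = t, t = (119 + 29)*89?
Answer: 56797/1284177796 ≈ 4.4228e-5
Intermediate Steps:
t = 13172 (t = 148*89 = 13172)
E = 13172
(56797/97493)/E = (56797/97493)/13172 = (56797*(1/97493))*(1/13172) = (56797/97493)*(1/13172) = 56797/1284177796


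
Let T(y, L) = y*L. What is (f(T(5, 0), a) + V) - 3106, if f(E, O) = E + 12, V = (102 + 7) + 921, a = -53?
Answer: -2064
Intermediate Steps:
T(y, L) = L*y
V = 1030 (V = 109 + 921 = 1030)
f(E, O) = 12 + E
(f(T(5, 0), a) + V) - 3106 = ((12 + 0*5) + 1030) - 3106 = ((12 + 0) + 1030) - 3106 = (12 + 1030) - 3106 = 1042 - 3106 = -2064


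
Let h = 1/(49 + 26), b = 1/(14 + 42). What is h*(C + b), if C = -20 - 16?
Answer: -403/840 ≈ -0.47976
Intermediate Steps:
C = -36
b = 1/56 ≈ 0.017857
h = 1/75 ≈ 0.013333
h*(C + b) = (-36 + 1/56)/75 = (1/75)*(-2015/56) = -403/840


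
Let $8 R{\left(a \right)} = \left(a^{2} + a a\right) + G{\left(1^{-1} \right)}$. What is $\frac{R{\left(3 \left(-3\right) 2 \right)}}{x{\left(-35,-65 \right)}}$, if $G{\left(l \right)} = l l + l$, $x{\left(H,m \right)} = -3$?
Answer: $- \frac{325}{12} \approx -27.083$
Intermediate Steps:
$G{\left(l \right)} = l + l^{2}$ ($G{\left(l \right)} = l^{2} + l = l + l^{2}$)
$R{\left(a \right)} = \frac{1}{4} + \frac{a^{2}}{4}$ ($R{\left(a \right)} = \frac{\left(a^{2} + a a\right) + \frac{1 + 1^{-1}}{1}}{8} = \frac{\left(a^{2} + a^{2}\right) + 1 \left(1 + 1\right)}{8} = \frac{2 a^{2} + 1 \cdot 2}{8} = \frac{2 a^{2} + 2}{8} = \frac{2 + 2 a^{2}}{8} = \frac{1}{4} + \frac{a^{2}}{4}$)
$\frac{R{\left(3 \left(-3\right) 2 \right)}}{x{\left(-35,-65 \right)}} = \frac{\frac{1}{4} + \frac{\left(3 \left(-3\right) 2\right)^{2}}{4}}{-3} = \left(\frac{1}{4} + \frac{\left(\left(-9\right) 2\right)^{2}}{4}\right) \left(- \frac{1}{3}\right) = \left(\frac{1}{4} + \frac{\left(-18\right)^{2}}{4}\right) \left(- \frac{1}{3}\right) = \left(\frac{1}{4} + \frac{1}{4} \cdot 324\right) \left(- \frac{1}{3}\right) = \left(\frac{1}{4} + 81\right) \left(- \frac{1}{3}\right) = \frac{325}{4} \left(- \frac{1}{3}\right) = - \frac{325}{12}$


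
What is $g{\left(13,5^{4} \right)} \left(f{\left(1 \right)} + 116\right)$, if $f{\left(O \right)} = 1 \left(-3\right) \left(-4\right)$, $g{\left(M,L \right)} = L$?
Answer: $80000$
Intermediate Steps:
$f{\left(O \right)} = 12$ ($f{\left(O \right)} = \left(-3\right) \left(-4\right) = 12$)
$g{\left(13,5^{4} \right)} \left(f{\left(1 \right)} + 116\right) = 5^{4} \left(12 + 116\right) = 625 \cdot 128 = 80000$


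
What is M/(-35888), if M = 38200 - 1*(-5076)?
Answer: -10819/8972 ≈ -1.2059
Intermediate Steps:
M = 43276 (M = 38200 + 5076 = 43276)
M/(-35888) = 43276/(-35888) = 43276*(-1/35888) = -10819/8972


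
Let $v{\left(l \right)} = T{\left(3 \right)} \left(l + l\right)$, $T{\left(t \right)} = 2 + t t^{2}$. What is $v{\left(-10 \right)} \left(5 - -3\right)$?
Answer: $-4640$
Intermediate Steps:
$T{\left(t \right)} = 2 + t^{3}$
$v{\left(l \right)} = 58 l$ ($v{\left(l \right)} = \left(2 + 3^{3}\right) \left(l + l\right) = \left(2 + 27\right) 2 l = 29 \cdot 2 l = 58 l$)
$v{\left(-10 \right)} \left(5 - -3\right) = 58 \left(-10\right) \left(5 - -3\right) = - 580 \left(5 + 3\right) = \left(-580\right) 8 = -4640$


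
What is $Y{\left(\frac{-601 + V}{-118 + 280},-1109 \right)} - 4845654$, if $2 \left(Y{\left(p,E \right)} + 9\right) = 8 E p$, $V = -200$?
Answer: $- \frac{43413565}{9} \approx -4.8237 \cdot 10^{6}$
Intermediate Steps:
$Y{\left(p,E \right)} = -9 + 4 E p$ ($Y{\left(p,E \right)} = -9 + \frac{8 E p}{2} = -9 + 4 E p$)
$Y{\left(\frac{-601 + V}{-118 + 280},-1109 \right)} - 4845654 = \left(-9 + 4 \left(-1109\right) \frac{-601 - 200}{-118 + 280}\right) - 4845654 = \left(-9 + 4 \left(-1109\right) \left(- \frac{801}{162}\right)\right) - 4845654 = \left(-9 + 4 \left(-1109\right) \left(\left(-801\right) \frac{1}{162}\right)\right) - 4845654 = \left(-9 + 4 \left(-1109\right) \left(- \frac{89}{18}\right)\right) - 4845654 = \left(-9 + \frac{197402}{9}\right) - 4845654 = \frac{197321}{9} - 4845654 = - \frac{43413565}{9}$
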